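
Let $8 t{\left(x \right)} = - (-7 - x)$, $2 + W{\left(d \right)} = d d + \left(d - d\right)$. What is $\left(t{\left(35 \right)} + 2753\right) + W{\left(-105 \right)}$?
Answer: $\frac{55125}{4} \approx 13781.0$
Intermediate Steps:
$W{\left(d \right)} = -2 + d^{2}$ ($W{\left(d \right)} = -2 + \left(d d + \left(d - d\right)\right) = -2 + \left(d^{2} + 0\right) = -2 + d^{2}$)
$t{\left(x \right)} = \frac{7}{8} + \frac{x}{8}$ ($t{\left(x \right)} = \frac{\left(-1\right) \left(-7 - x\right)}{8} = \frac{7 + x}{8} = \frac{7}{8} + \frac{x}{8}$)
$\left(t{\left(35 \right)} + 2753\right) + W{\left(-105 \right)} = \left(\left(\frac{7}{8} + \frac{1}{8} \cdot 35\right) + 2753\right) - \left(2 - \left(-105\right)^{2}\right) = \left(\left(\frac{7}{8} + \frac{35}{8}\right) + 2753\right) + \left(-2 + 11025\right) = \left(\frac{21}{4} + 2753\right) + 11023 = \frac{11033}{4} + 11023 = \frac{55125}{4}$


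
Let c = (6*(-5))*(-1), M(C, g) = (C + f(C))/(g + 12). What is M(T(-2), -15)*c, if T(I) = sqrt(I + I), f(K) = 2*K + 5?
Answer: -50 - 60*I ≈ -50.0 - 60.0*I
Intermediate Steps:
f(K) = 5 + 2*K
T(I) = sqrt(2)*sqrt(I) (T(I) = sqrt(2*I) = sqrt(2)*sqrt(I))
M(C, g) = (5 + 3*C)/(12 + g) (M(C, g) = (C + (5 + 2*C))/(g + 12) = (5 + 3*C)/(12 + g))
c = 30 (c = -30*(-1) = 30)
M(T(-2), -15)*c = ((5 + 3*(sqrt(2)*sqrt(-2)))/(12 - 15))*30 = ((5 + 3*(sqrt(2)*(I*sqrt(2))))/(-3))*30 = -(5 + 3*(2*I))/3*30 = -(5 + 6*I)/3*30 = (-5/3 - 2*I)*30 = -50 - 60*I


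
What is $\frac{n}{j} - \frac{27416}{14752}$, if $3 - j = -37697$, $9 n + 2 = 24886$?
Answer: $- \frac{279223751}{156417300} \approx -1.7851$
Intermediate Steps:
$n = \frac{24884}{9}$ ($n = - \frac{2}{9} + \frac{1}{9} \cdot 24886 = - \frac{2}{9} + \frac{24886}{9} = \frac{24884}{9} \approx 2764.9$)
$j = 37700$ ($j = 3 - -37697 = 3 + 37697 = 37700$)
$\frac{n}{j} - \frac{27416}{14752} = \frac{24884}{9 \cdot 37700} - \frac{27416}{14752} = \frac{24884}{9} \cdot \frac{1}{37700} - \frac{3427}{1844} = \frac{6221}{84825} - \frac{3427}{1844} = - \frac{279223751}{156417300}$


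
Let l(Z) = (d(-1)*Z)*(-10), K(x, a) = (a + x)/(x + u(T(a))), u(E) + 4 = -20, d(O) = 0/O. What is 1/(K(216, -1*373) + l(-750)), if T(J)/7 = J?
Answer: -192/157 ≈ -1.2229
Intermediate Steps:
T(J) = 7*J
d(O) = 0
u(E) = -24 (u(E) = -4 - 20 = -24)
K(x, a) = (a + x)/(-24 + x) (K(x, a) = (a + x)/(x - 24) = (a + x)/(-24 + x))
l(Z) = 0 (l(Z) = (0*Z)*(-10) = 0*(-10) = 0)
1/(K(216, -1*373) + l(-750)) = 1/((-1*373 + 216)/(-24 + 216) + 0) = 1/((-373 + 216)/192 + 0) = 1/((1/192)*(-157) + 0) = 1/(-157/192 + 0) = 1/(-157/192) = -192/157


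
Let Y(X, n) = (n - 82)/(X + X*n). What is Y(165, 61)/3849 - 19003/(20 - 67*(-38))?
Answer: -48600176/6562545 ≈ -7.4057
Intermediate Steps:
Y(X, n) = (-82 + n)/(X + X*n)
Y(165, 61)/3849 - 19003/(20 - 67*(-38)) = ((-82 + 61)/(165*(1 + 61)))/3849 - 19003/(20 - 67*(-38)) = ((1/165)*(-21)/62)*(1/3849) - 19003/(20 + 2546) = ((1/165)*(1/62)*(-21))*(1/3849) - 19003/2566 = -7/3410*1/3849 - 19003*1/2566 = -7/13125090 - 19003/2566 = -48600176/6562545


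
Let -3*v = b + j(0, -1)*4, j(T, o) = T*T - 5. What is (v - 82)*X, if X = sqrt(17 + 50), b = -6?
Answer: -220*sqrt(67)/3 ≈ -600.26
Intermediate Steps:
j(T, o) = -5 + T**2 (j(T, o) = T**2 - 5 = -5 + T**2)
X = sqrt(67) ≈ 8.1853
v = 26/3 (v = -(-6 + (-5 + 0**2)*4)/3 = -(-6 + (-5 + 0)*4)/3 = -(-6 - 5*4)/3 = -(-6 - 20)/3 = -1/3*(-26) = 26/3 ≈ 8.6667)
(v - 82)*X = (26/3 - 82)*sqrt(67) = -220*sqrt(67)/3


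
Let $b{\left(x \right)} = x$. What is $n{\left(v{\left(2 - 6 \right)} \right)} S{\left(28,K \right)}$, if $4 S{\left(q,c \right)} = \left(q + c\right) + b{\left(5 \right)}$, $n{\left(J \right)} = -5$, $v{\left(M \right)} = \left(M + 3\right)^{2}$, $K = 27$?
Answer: $-75$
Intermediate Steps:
$v{\left(M \right)} = \left(3 + M\right)^{2}$
$S{\left(q,c \right)} = \frac{5}{4} + \frac{c}{4} + \frac{q}{4}$ ($S{\left(q,c \right)} = \frac{\left(q + c\right) + 5}{4} = \frac{\left(c + q\right) + 5}{4} = \frac{5 + c + q}{4} = \frac{5}{4} + \frac{c}{4} + \frac{q}{4}$)
$n{\left(v{\left(2 - 6 \right)} \right)} S{\left(28,K \right)} = - 5 \left(\frac{5}{4} + \frac{1}{4} \cdot 27 + \frac{1}{4} \cdot 28\right) = - 5 \left(\frac{5}{4} + \frac{27}{4} + 7\right) = \left(-5\right) 15 = -75$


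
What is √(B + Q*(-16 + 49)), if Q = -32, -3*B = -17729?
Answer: √43683/3 ≈ 69.668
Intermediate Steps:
B = 17729/3 (B = -⅓*(-17729) = 17729/3 ≈ 5909.7)
√(B + Q*(-16 + 49)) = √(17729/3 - 32*(-16 + 49)) = √(17729/3 - 32*33) = √(17729/3 - 1056) = √(14561/3) = √43683/3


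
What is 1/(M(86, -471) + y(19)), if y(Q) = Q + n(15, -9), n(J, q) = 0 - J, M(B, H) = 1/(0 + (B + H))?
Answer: 385/1539 ≈ 0.25016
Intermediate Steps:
M(B, H) = 1/(B + H)
n(J, q) = -J
y(Q) = -15 + Q (y(Q) = Q - 1*15 = Q - 15 = -15 + Q)
1/(M(86, -471) + y(19)) = 1/(1/(86 - 471) + (-15 + 19)) = 1/(1/(-385) + 4) = 1/(-1/385 + 4) = 1/(1539/385) = 385/1539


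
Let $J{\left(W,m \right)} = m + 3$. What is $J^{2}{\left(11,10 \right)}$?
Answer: $169$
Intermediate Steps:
$J{\left(W,m \right)} = 3 + m$
$J^{2}{\left(11,10 \right)} = \left(3 + 10\right)^{2} = 13^{2} = 169$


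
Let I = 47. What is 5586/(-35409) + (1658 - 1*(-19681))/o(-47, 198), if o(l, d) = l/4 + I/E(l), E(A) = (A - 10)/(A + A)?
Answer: 179928290/554741 ≈ 324.35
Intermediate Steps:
E(A) = (-10 + A)/(2*A) (E(A) = (-10 + A)/((2*A)) = (-10 + A)*(1/(2*A)) = (-10 + A)/(2*A))
o(l, d) = l/4 + 94*l/(-10 + l) (o(l, d) = l/4 + 47/(((-10 + l)/(2*l))) = l*(¼) + 47*(2*l/(-10 + l)) = l/4 + 94*l/(-10 + l))
5586/(-35409) + (1658 - 1*(-19681))/o(-47, 198) = 5586/(-35409) + (1658 - 1*(-19681))/(((¼)*(-47)*(366 - 47)/(-10 - 47))) = 5586*(-1/35409) + (1658 + 19681)/(((¼)*(-47)*319/(-57))) = -1862/11803 + 21339/(((¼)*(-47)*(-1/57)*319)) = -1862/11803 + 21339/(14993/228) = -1862/11803 + 21339*(228/14993) = -1862/11803 + 4865292/14993 = 179928290/554741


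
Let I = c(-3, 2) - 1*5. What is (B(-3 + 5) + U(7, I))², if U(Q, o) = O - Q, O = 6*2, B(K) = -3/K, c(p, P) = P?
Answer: 49/4 ≈ 12.250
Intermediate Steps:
O = 12
I = -3 (I = 2 - 1*5 = 2 - 5 = -3)
U(Q, o) = 12 - Q
(B(-3 + 5) + U(7, I))² = (-3/(-3 + 5) + (12 - 1*7))² = (-3/2 + (12 - 7))² = (-3*½ + 5)² = (-3/2 + 5)² = (7/2)² = 49/4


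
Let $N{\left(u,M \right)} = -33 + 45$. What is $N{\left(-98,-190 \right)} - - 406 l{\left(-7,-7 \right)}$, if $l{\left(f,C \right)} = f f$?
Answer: $19906$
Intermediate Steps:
$l{\left(f,C \right)} = f^{2}$
$N{\left(u,M \right)} = 12$
$N{\left(-98,-190 \right)} - - 406 l{\left(-7,-7 \right)} = 12 - - 406 \left(-7\right)^{2} = 12 - \left(-406\right) 49 = 12 - -19894 = 12 + 19894 = 19906$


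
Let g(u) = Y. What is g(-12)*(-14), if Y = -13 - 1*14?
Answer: 378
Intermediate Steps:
Y = -27 (Y = -13 - 14 = -27)
g(u) = -27
g(-12)*(-14) = -27*(-14) = 378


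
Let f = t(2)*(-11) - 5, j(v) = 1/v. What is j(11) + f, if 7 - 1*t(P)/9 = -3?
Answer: -10944/11 ≈ -994.91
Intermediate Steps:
t(P) = 90 (t(P) = 63 - 9*(-3) = 63 + 27 = 90)
f = -995 (f = 90*(-11) - 5 = -990 - 5 = -995)
j(11) + f = 1/11 - 995 = -10944/11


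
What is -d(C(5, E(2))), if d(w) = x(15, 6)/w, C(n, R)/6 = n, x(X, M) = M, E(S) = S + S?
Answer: -⅕ ≈ -0.20000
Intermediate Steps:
E(S) = 2*S
C(n, R) = 6*n
d(w) = 6/w
-d(C(5, E(2))) = -6/(6*5) = -6/30 = -1*⅕ = -⅕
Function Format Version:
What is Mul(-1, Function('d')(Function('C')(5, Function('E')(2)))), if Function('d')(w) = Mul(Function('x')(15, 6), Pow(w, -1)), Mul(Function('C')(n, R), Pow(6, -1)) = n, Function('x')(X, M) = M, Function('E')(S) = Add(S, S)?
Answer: Rational(-1, 5) ≈ -0.20000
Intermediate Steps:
Function('E')(S) = Mul(2, S)
Function('C')(n, R) = Mul(6, n)
Function('d')(w) = Mul(6, Pow(w, -1))
Mul(-1, Function('d')(Function('C')(5, Function('E')(2)))) = Mul(-1, Mul(6, Pow(Mul(6, 5), -1))) = Mul(-1, Mul(6, Pow(30, -1))) = Mul(-1, Mul(6, Rational(1, 30))) = Mul(-1, Rational(1, 5)) = Rational(-1, 5)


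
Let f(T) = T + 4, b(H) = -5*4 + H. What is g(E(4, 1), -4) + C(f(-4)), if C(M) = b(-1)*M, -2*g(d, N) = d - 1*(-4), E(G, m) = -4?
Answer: 0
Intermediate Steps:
b(H) = -20 + H
f(T) = 4 + T
g(d, N) = -2 - d/2 (g(d, N) = -(d - 1*(-4))/2 = -(d + 4)/2 = -(4 + d)/2 = -2 - d/2)
C(M) = -21*M (C(M) = (-20 - 1)*M = -21*M)
g(E(4, 1), -4) + C(f(-4)) = (-2 - ½*(-4)) - 21*(4 - 4) = (-2 + 2) - 21*0 = 0 + 0 = 0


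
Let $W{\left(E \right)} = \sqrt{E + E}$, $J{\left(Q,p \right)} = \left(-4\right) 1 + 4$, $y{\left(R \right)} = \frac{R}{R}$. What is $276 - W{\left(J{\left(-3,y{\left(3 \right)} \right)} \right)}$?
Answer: $276$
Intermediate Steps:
$y{\left(R \right)} = 1$
$J{\left(Q,p \right)} = 0$ ($J{\left(Q,p \right)} = -4 + 4 = 0$)
$W{\left(E \right)} = \sqrt{2} \sqrt{E}$ ($W{\left(E \right)} = \sqrt{2 E} = \sqrt{2} \sqrt{E}$)
$276 - W{\left(J{\left(-3,y{\left(3 \right)} \right)} \right)} = 276 - \sqrt{2} \sqrt{0} = 276 - \sqrt{2} \cdot 0 = 276 - 0 = 276 + 0 = 276$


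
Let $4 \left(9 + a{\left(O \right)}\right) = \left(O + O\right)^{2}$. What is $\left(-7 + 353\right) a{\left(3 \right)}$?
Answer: $0$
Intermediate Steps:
$a{\left(O \right)} = -9 + O^{2}$ ($a{\left(O \right)} = -9 + \frac{\left(O + O\right)^{2}}{4} = -9 + \frac{\left(2 O\right)^{2}}{4} = -9 + \frac{4 O^{2}}{4} = -9 + O^{2}$)
$\left(-7 + 353\right) a{\left(3 \right)} = \left(-7 + 353\right) \left(-9 + 3^{2}\right) = 346 \left(-9 + 9\right) = 346 \cdot 0 = 0$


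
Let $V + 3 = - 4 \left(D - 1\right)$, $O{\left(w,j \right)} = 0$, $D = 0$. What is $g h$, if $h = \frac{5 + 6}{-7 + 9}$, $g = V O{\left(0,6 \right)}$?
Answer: $0$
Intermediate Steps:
$V = 1$ ($V = -3 - 4 \left(0 - 1\right) = -3 - -4 = -3 + 4 = 1$)
$g = 0$ ($g = 1 \cdot 0 = 0$)
$h = \frac{11}{2} \approx 5.5$
$g h = 0 \cdot \frac{11}{2} = 0$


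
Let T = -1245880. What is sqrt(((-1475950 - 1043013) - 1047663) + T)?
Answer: I*sqrt(4812506) ≈ 2193.7*I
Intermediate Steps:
sqrt(((-1475950 - 1043013) - 1047663) + T) = sqrt(((-1475950 - 1043013) - 1047663) - 1245880) = sqrt((-2518963 - 1047663) - 1245880) = sqrt(-3566626 - 1245880) = sqrt(-4812506) = I*sqrt(4812506)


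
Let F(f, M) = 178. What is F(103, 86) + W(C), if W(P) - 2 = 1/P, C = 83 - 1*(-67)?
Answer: 27001/150 ≈ 180.01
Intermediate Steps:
C = 150 (C = 83 + 67 = 150)
W(P) = 2 + 1/P
F(103, 86) + W(C) = 178 + (2 + 1/150) = 178 + 301/150 = 27001/150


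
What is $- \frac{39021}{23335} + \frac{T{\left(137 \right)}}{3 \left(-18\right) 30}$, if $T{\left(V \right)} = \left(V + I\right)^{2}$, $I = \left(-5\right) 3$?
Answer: $- \frac{20526608}{1890135} \approx -10.86$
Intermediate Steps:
$I = -15$
$T{\left(V \right)} = \left(-15 + V\right)^{2}$ ($T{\left(V \right)} = \left(V - 15\right)^{2} = \left(-15 + V\right)^{2}$)
$- \frac{39021}{23335} + \frac{T{\left(137 \right)}}{3 \left(-18\right) 30} = - \frac{39021}{23335} + \frac{\left(-15 + 137\right)^{2}}{3 \left(-18\right) 30} = \left(-39021\right) \frac{1}{23335} + \frac{122^{2}}{\left(-54\right) 30} = - \frac{39021}{23335} + \frac{14884}{-1620} = - \frac{39021}{23335} + 14884 \left(- \frac{1}{1620}\right) = - \frac{39021}{23335} - \frac{3721}{405} = - \frac{20526608}{1890135}$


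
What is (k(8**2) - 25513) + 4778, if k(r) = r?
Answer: -20671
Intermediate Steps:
(k(8**2) - 25513) + 4778 = (8**2 - 25513) + 4778 = (64 - 25513) + 4778 = -25449 + 4778 = -20671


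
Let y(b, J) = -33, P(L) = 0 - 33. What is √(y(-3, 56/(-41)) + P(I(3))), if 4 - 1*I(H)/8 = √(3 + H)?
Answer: I*√66 ≈ 8.124*I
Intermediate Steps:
I(H) = 32 - 8*√(3 + H)
P(L) = -33
√(y(-3, 56/(-41)) + P(I(3))) = √(-33 - 33) = √(-66) = I*√66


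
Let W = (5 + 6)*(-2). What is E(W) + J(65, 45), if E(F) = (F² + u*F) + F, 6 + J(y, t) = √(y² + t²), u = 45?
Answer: -534 + 25*√10 ≈ -454.94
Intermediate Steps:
J(y, t) = -6 + √(t² + y²) (J(y, t) = -6 + √(y² + t²) = -6 + √(t² + y²))
W = -22 (W = 11*(-2) = -22)
E(F) = F² + 46*F (E(F) = (F² + 45*F) + F = F² + 46*F)
E(W) + J(65, 45) = -22*(46 - 22) + (-6 + √(45² + 65²)) = -22*24 + (-6 + √(2025 + 4225)) = -528 + (-6 + √6250) = -528 + (-6 + 25*√10) = -534 + 25*√10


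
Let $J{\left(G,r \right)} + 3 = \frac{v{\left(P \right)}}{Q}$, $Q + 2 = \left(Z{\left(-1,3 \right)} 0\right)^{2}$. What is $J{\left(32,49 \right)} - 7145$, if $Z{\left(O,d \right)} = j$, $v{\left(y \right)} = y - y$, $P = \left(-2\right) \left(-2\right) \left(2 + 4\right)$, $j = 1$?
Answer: $-7148$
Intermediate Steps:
$P = 24$ ($P = 4 \cdot 6 = 24$)
$v{\left(y \right)} = 0$
$Z{\left(O,d \right)} = 1$
$Q = -2$ ($Q = -2 + \left(1 \cdot 0\right)^{2} = -2 + 0^{2} = -2 + 0 = -2$)
$J{\left(G,r \right)} = -3$ ($J{\left(G,r \right)} = -3 + \frac{0}{-2} = -3 + 0 \left(- \frac{1}{2}\right) = -3 + 0 = -3$)
$J{\left(32,49 \right)} - 7145 = -3 - 7145 = -7148$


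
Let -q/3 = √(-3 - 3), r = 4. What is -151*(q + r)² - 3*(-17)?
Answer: 5789 + 3624*I*√6 ≈ 5789.0 + 8877.0*I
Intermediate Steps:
q = -3*I*√6 (q = -3*√(-3 - 3) = -3*I*√6 ≈ -7.3485*I)
-151*(q + r)² - 3*(-17) = -151*(-3*I*√6 + 4)² - 3*(-17) = -151*(4 - 3*I*√6)² + 51 = 51 - 151*(4 - 3*I*√6)²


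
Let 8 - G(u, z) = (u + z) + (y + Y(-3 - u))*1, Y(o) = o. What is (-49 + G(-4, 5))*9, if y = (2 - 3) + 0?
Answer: -378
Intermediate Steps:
y = -1 (y = -1 + 0 = -1)
G(u, z) = 12 - z (G(u, z) = 8 - ((u + z) + (-1 + (-3 - u))*1) = 8 - ((u + z) + (-4 - u)*1) = 8 - ((u + z) + (-4 - u)) = 8 - (-4 + z) = 8 + (4 - z) = 12 - z)
(-49 + G(-4, 5))*9 = (-49 + (12 - 1*5))*9 = (-49 + (12 - 5))*9 = (-49 + 7)*9 = -42*9 = -378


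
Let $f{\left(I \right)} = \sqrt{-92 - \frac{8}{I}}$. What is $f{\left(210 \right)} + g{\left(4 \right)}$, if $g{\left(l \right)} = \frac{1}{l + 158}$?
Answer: $\frac{1}{162} + \frac{8 i \sqrt{15855}}{105} \approx 0.0061728 + 9.5936 i$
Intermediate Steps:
$g{\left(l \right)} = \frac{1}{158 + l}$
$f{\left(210 \right)} + g{\left(4 \right)} = 2 \sqrt{-23 - \frac{2}{210}} + \frac{1}{158 + 4} = 2 \sqrt{-23 - \frac{1}{105}} + \frac{1}{162} = 2 \sqrt{- \frac{2416}{105}} + \frac{1}{162} = 2 \frac{4 i \sqrt{15855}}{105} + \frac{1}{162} = \frac{8 i \sqrt{15855}}{105} + \frac{1}{162} = \frac{1}{162} + \frac{8 i \sqrt{15855}}{105}$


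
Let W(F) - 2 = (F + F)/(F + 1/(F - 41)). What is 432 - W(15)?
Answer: 166490/389 ≈ 427.99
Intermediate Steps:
W(F) = 2 + 2*F/(F + 1/(-41 + F)) (W(F) = 2 + (F + F)/(F + 1/(F - 41)) = 2 + (2*F)/(F + 1/(-41 + F)) = 2 + 2*F/(F + 1/(-41 + F)))
432 - W(15) = 432 - 2*(1 - 82*15 + 2*15²)/(1 + 15² - 41*15) = 432 - 2*(1 - 1230 + 2*225)/(1 + 225 - 615) = 432 - 2*(1 - 1230 + 450)/(-389) = 432 - 2*(-1)*(-779)/389 = 432 - 1*1558/389 = 432 - 1558/389 = 166490/389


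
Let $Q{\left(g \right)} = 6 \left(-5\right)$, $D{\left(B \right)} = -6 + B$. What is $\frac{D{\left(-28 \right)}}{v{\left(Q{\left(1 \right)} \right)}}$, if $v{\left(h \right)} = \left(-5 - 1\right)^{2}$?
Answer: $- \frac{17}{18} \approx -0.94444$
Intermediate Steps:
$Q{\left(g \right)} = -30$
$v{\left(h \right)} = 36$ ($v{\left(h \right)} = \left(-6\right)^{2} = 36$)
$\frac{D{\left(-28 \right)}}{v{\left(Q{\left(1 \right)} \right)}} = \frac{-6 - 28}{36} = \left(-34\right) \frac{1}{36} = - \frac{17}{18}$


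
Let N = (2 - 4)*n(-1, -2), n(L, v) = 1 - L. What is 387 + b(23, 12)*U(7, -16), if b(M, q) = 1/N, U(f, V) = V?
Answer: 391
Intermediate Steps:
N = -4 (N = (2 - 4)*(1 - 1*(-1)) = -2*(1 + 1) = -2*2 = -4)
b(M, q) = -1/4 (b(M, q) = 1/(-4) = -1/4)
387 + b(23, 12)*U(7, -16) = 387 - 1/4*(-16) = 387 + 4 = 391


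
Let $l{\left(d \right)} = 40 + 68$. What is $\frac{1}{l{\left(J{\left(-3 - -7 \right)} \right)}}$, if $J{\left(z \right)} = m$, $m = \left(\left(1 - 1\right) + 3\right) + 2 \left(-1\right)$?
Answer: $\frac{1}{108} \approx 0.0092593$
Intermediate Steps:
$m = 1$ ($m = \left(0 + 3\right) - 2 = 3 - 2 = 1$)
$J{\left(z \right)} = 1$
$l{\left(d \right)} = 108$
$\frac{1}{l{\left(J{\left(-3 - -7 \right)} \right)}} = \frac{1}{108}$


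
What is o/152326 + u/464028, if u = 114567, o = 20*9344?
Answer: 17361514247/11780588188 ≈ 1.4737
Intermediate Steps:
o = 186880
o/152326 + u/464028 = 186880/152326 + 114567/464028 = 186880*(1/152326) + 114567*(1/464028) = 93440/76163 + 38189/154676 = 17361514247/11780588188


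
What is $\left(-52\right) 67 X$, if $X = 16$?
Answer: $-55744$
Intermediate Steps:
$\left(-52\right) 67 X = \left(-52\right) 67 \cdot 16 = \left(-3484\right) 16 = -55744$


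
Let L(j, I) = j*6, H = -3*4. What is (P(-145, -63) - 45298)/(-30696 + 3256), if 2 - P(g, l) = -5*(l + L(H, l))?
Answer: 45971/27440 ≈ 1.6753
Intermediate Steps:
H = -12
L(j, I) = 6*j
P(g, l) = -358 + 5*l (P(g, l) = 2 - (-5)*(l + 6*(-12)) = 2 - (-5)*(l - 72) = 2 - (-5)*(-72 + l) = 2 - (360 - 5*l) = 2 + (-360 + 5*l) = -358 + 5*l)
(P(-145, -63) - 45298)/(-30696 + 3256) = ((-358 + 5*(-63)) - 45298)/(-30696 + 3256) = ((-358 - 315) - 45298)/(-27440) = (-673 - 45298)*(-1/27440) = -45971*(-1/27440) = 45971/27440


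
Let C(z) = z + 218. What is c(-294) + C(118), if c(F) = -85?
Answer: 251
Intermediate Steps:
C(z) = 218 + z
c(-294) + C(118) = -85 + (218 + 118) = -85 + 336 = 251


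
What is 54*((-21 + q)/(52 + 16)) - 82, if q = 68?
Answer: -1519/34 ≈ -44.676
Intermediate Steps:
54*((-21 + q)/(52 + 16)) - 82 = 54*((-21 + 68)/(52 + 16)) - 82 = 54*(47/68) - 82 = 1269/34 - 82 = -1519/34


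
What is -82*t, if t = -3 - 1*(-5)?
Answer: -164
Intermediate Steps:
t = 2 (t = -3 + 5 = 2)
-82*t = -82*2 = -164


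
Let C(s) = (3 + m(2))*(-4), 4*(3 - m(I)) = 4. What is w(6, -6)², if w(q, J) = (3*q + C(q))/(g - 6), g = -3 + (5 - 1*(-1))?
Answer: 4/9 ≈ 0.44444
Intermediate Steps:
m(I) = 2 (m(I) = 3 - ¼*4 = 3 - 1 = 2)
C(s) = -20 (C(s) = (3 + 2)*(-4) = 5*(-4) = -20)
g = 3 (g = -3 + (5 + 1) = -3 + 6 = 3)
w(q, J) = 20/3 - q (w(q, J) = (3*q - 20)/(3 - 6) = (-20 + 3*q)/(-3) = (-20 + 3*q)*(-⅓) = 20/3 - q)
w(6, -6)² = (20/3 - 1*6)² = (20/3 - 6)² = (⅔)² = 4/9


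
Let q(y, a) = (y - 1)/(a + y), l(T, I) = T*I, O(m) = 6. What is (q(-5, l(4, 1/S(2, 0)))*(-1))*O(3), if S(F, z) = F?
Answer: -12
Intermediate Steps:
l(T, I) = I*T
q(y, a) = (-1 + y)/(a + y)
(q(-5, l(4, 1/S(2, 0)))*(-1))*O(3) = (((-1 - 5)/(4/2 - 5))*(-1))*6 = ((-6/((½)*4 - 5))*(-1))*6 = ((-6/(2 - 5))*(-1))*6 = ((-6/(-3))*(-1))*6 = (-⅓*(-6)*(-1))*6 = (2*(-1))*6 = -2*6 = -12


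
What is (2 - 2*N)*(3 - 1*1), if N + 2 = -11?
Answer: 56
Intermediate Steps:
N = -13 (N = -2 - 11 = -13)
(2 - 2*N)*(3 - 1*1) = (2 - 2*(-13))*(3 - 1*1) = (2 + 26)*(3 - 1) = 28*2 = 56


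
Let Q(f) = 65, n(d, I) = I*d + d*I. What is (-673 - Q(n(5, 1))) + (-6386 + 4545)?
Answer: -2579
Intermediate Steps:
n(d, I) = 2*I*d (n(d, I) = I*d + I*d = 2*I*d)
(-673 - Q(n(5, 1))) + (-6386 + 4545) = (-673 - 1*65) + (-6386 + 4545) = (-673 - 65) - 1841 = -738 - 1841 = -2579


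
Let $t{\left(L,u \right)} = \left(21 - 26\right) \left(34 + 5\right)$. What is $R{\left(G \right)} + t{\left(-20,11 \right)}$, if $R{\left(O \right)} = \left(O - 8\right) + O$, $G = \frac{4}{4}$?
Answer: $-201$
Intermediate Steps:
$t{\left(L,u \right)} = -195$ ($t{\left(L,u \right)} = \left(-5\right) 39 = -195$)
$G = 1$ ($G = 4 \cdot \frac{1}{4} = 1$)
$R{\left(O \right)} = -8 + 2 O$ ($R{\left(O \right)} = \left(-8 + O\right) + O = -8 + 2 O$)
$R{\left(G \right)} + t{\left(-20,11 \right)} = \left(-8 + 2 \cdot 1\right) - 195 = \left(-8 + 2\right) - 195 = -6 - 195 = -201$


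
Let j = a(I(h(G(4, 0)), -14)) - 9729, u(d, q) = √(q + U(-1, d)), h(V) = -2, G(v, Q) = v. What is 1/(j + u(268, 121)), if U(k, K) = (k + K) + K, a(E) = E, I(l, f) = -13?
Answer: -4871/47452954 - √41/23726477 ≈ -0.00010292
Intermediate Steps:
U(k, K) = k + 2*K (U(k, K) = (K + k) + K = k + 2*K)
u(d, q) = √(-1 + q + 2*d) (u(d, q) = √(q + (-1 + 2*d)) = √(-1 + q + 2*d))
j = -9742 (j = -13 - 9729 = -9742)
1/(j + u(268, 121)) = 1/(-9742 + √(-1 + 121 + 2*268)) = 1/(-9742 + √(-1 + 121 + 536)) = 1/(-9742 + √656) = 1/(-9742 + 4*√41)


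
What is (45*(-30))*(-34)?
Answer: 45900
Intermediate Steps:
(45*(-30))*(-34) = -1350*(-34) = 45900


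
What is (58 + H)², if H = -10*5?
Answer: 64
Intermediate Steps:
H = -50
(58 + H)² = (58 - 50)² = 8² = 64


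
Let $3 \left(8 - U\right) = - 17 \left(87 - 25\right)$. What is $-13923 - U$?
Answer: $- \frac{42847}{3} \approx -14282.0$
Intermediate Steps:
$U = \frac{1078}{3}$ ($U = 8 - \frac{\left(-17\right) \left(87 - 25\right)}{3} = 8 - \frac{\left(-17\right) 62}{3} = 8 - - \frac{1054}{3} = 8 + \frac{1054}{3} = \frac{1078}{3} \approx 359.33$)
$-13923 - U = -13923 - \frac{1078}{3} = - \frac{42847}{3}$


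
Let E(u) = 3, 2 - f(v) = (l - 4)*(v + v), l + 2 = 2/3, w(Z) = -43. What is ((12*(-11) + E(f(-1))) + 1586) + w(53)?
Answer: 1414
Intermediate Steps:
l = -4/3 (l = -2 + 2/3 = -2 + 2*(⅓) = -2 + ⅔ = -4/3 ≈ -1.3333)
f(v) = 2 + 32*v/3 (f(v) = 2 - (-4/3 - 4)*(v + v) = 2 - (-16)*2*v/3 = 2 - (-32)*v/3 = 2 + 32*v/3)
((12*(-11) + E(f(-1))) + 1586) + w(53) = ((12*(-11) + 3) + 1586) - 43 = ((-132 + 3) + 1586) - 43 = (-129 + 1586) - 43 = 1457 - 43 = 1414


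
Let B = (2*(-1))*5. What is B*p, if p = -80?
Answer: 800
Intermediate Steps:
B = -10 (B = -2*5 = -10)
B*p = -10*(-80) = 800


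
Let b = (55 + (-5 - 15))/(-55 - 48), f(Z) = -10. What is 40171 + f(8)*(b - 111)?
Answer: 4252293/103 ≈ 41284.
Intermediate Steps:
b = -35/103 (b = (55 - 20)/(-103) = 35*(-1/103) = -35/103 ≈ -0.33981)
40171 + f(8)*(b - 111) = 40171 - 10*(-35/103 - 111) = 40171 - 10*(-11468/103) = 40171 + 114680/103 = 4252293/103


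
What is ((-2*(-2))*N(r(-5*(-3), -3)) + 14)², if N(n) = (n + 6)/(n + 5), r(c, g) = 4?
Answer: 27556/81 ≈ 340.20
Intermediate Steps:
N(n) = (6 + n)/(5 + n)
((-2*(-2))*N(r(-5*(-3), -3)) + 14)² = ((-2*(-2))*((6 + 4)/(5 + 4)) + 14)² = (4*(10/9) + 14)² = (40/9 + 14)² = (166/9)² = 27556/81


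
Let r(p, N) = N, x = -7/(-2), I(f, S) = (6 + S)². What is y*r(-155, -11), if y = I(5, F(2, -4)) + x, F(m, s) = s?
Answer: -165/2 ≈ -82.500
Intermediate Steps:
x = 7/2 (x = -7*(-½) = 7/2 ≈ 3.5000)
y = 15/2 (y = (6 - 4)² + 7/2 = 2² + 7/2 = 4 + 7/2 = 15/2 ≈ 7.5000)
y*r(-155, -11) = (15/2)*(-11) = -165/2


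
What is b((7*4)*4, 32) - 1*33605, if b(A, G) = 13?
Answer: -33592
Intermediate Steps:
b((7*4)*4, 32) - 1*33605 = 13 - 1*33605 = 13 - 33605 = -33592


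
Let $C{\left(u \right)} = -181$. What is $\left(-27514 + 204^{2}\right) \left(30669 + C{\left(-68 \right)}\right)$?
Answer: $429941776$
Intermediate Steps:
$\left(-27514 + 204^{2}\right) \left(30669 + C{\left(-68 \right)}\right) = \left(-27514 + 204^{2}\right) \left(30669 - 181\right) = \left(-27514 + 41616\right) 30488 = 14102 \cdot 30488 = 429941776$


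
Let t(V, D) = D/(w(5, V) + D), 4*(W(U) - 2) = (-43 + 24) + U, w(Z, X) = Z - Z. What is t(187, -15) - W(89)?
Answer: -37/2 ≈ -18.500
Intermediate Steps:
w(Z, X) = 0
W(U) = -11/4 + U/4 (W(U) = 2 + ((-43 + 24) + U)/4 = 2 + (-19 + U)/4 = 2 + (-19/4 + U/4) = -11/4 + U/4)
t(V, D) = 1 (t(V, D) = D/(0 + D) = D/D = 1)
t(187, -15) - W(89) = 1 - (-11/4 + (¼)*89) = 1 - (-11/4 + 89/4) = 1 - 1*39/2 = 1 - 39/2 = -37/2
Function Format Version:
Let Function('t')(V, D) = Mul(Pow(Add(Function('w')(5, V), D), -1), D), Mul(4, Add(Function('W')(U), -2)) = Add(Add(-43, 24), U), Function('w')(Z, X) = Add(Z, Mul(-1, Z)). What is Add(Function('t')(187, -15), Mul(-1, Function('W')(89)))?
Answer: Rational(-37, 2) ≈ -18.500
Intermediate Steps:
Function('w')(Z, X) = 0
Function('W')(U) = Add(Rational(-11, 4), Mul(Rational(1, 4), U)) (Function('W')(U) = Add(2, Mul(Rational(1, 4), Add(Add(-43, 24), U))) = Add(2, Mul(Rational(1, 4), Add(-19, U))) = Add(2, Add(Rational(-19, 4), Mul(Rational(1, 4), U))) = Add(Rational(-11, 4), Mul(Rational(1, 4), U)))
Function('t')(V, D) = 1 (Function('t')(V, D) = Mul(Pow(Add(0, D), -1), D) = Mul(Pow(D, -1), D) = 1)
Add(Function('t')(187, -15), Mul(-1, Function('W')(89))) = Add(1, Mul(-1, Add(Rational(-11, 4), Mul(Rational(1, 4), 89)))) = Add(1, Mul(-1, Add(Rational(-11, 4), Rational(89, 4)))) = Add(1, Mul(-1, Rational(39, 2))) = Add(1, Rational(-39, 2)) = Rational(-37, 2)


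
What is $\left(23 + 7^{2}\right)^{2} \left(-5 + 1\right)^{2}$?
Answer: $82944$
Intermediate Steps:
$\left(23 + 7^{2}\right)^{2} \left(-5 + 1\right)^{2} = \left(23 + 49\right)^{2} \left(-4\right)^{2} = 72^{2} \cdot 16 = 5184 \cdot 16 = 82944$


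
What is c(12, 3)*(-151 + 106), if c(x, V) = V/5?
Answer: -27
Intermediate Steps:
c(x, V) = V/5 (c(x, V) = V*(1/5) = V/5)
c(12, 3)*(-151 + 106) = ((1/5)*3)*(-151 + 106) = (3/5)*(-45) = -27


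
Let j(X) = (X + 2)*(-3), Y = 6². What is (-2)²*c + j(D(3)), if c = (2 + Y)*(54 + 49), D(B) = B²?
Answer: 15623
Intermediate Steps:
Y = 36
j(X) = -6 - 3*X (j(X) = (2 + X)*(-3) = -6 - 3*X)
c = 3914 (c = (2 + 36)*(54 + 49) = 38*103 = 3914)
(-2)²*c + j(D(3)) = (-2)²*3914 + (-6 - 3*3²) = 4*3914 + (-6 - 3*9) = 15656 + (-6 - 27) = 15656 - 33 = 15623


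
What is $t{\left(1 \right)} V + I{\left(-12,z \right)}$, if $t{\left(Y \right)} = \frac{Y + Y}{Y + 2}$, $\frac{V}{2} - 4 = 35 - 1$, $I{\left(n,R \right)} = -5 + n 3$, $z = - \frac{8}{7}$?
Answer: $\frac{29}{3} \approx 9.6667$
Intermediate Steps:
$z = - \frac{8}{7}$ ($z = \left(-8\right) \frac{1}{7} = - \frac{8}{7} \approx -1.1429$)
$I{\left(n,R \right)} = -5 + 3 n$
$V = 76$ ($V = 8 + 2 \left(35 - 1\right) = 8 + 2 \cdot 34 = 8 + 68 = 76$)
$t{\left(Y \right)} = \frac{2 Y}{2 + Y}$
$t{\left(1 \right)} V + I{\left(-12,z \right)} = 2 \cdot 1 \frac{1}{2 + 1} \cdot 76 + \left(-5 + 3 \left(-12\right)\right) = 2 \cdot 1 \cdot \frac{1}{3} \cdot 76 - 41 = \frac{2}{3} \cdot 76 - 41 = \frac{152}{3} - 41 = \frac{29}{3}$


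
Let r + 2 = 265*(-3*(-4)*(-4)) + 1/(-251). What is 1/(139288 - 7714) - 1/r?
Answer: 36218297/420145123002 ≈ 8.6204e-5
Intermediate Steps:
r = -3193223/251 (r = -2 + (265*(-3*(-4)*(-4)) + 1/(-251)) = -2 + (265*(12*(-4)) - 1/251) = -2 + (265*(-48) - 1/251) = -2 + (-12720 - 1/251) = -2 - 3192721/251 = -3193223/251 ≈ -12722.)
1/(139288 - 7714) - 1/r = 1/(139288 - 7714) - 1/(-3193223/251) = 1/131574 - 1*(-251/3193223) = 1/131574 + 251/3193223 = 36218297/420145123002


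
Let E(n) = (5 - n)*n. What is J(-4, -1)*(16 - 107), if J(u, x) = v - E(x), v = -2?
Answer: -364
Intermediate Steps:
E(n) = n*(5 - n)
J(u, x) = -2 - x*(5 - x)
J(-4, -1)*(16 - 107) = (-2 - (-5 - 1))*(16 - 107) = (-2 - 1*(-6))*(-91) = (-2 + 6)*(-91) = 4*(-91) = -364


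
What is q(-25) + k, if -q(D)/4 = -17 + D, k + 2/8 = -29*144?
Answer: -16033/4 ≈ -4008.3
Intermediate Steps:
k = -16705/4 (k = -¼ - 29*144 = -¼ - 4176 = -16705/4 ≈ -4176.3)
q(D) = 68 - 4*D (q(D) = -4*(-17 + D) = 68 - 4*D)
q(-25) + k = (68 - 4*(-25)) - 16705/4 = (68 + 100) - 16705/4 = 168 - 16705/4 = -16033/4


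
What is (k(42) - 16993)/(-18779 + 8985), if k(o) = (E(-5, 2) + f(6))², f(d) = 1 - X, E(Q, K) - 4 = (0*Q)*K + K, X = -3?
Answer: 16893/9794 ≈ 1.7248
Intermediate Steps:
E(Q, K) = 4 + K (E(Q, K) = 4 + ((0*Q)*K + K) = 4 + (0*K + K) = 4 + (0 + K) = 4 + K)
f(d) = 4 (f(d) = 1 - 1*(-3) = 1 + 3 = 4)
k(o) = 100 (k(o) = ((4 + 2) + 4)² = (6 + 4)² = 10² = 100)
(k(42) - 16993)/(-18779 + 8985) = (100 - 16993)/(-18779 + 8985) = -16893/(-9794) = -16893*(-1/9794) = 16893/9794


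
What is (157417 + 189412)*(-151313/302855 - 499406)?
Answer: -7493872538934321/43265 ≈ -1.7321e+11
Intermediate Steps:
(157417 + 189412)*(-151313/302855 - 499406) = 346829*(-151313*1/302855 - 499406) = 346829*(-151313/302855 - 499406) = 346829*(-151247755443/302855) = -7493872538934321/43265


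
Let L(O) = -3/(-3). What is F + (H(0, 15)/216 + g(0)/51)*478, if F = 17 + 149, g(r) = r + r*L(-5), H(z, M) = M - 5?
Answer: 10159/54 ≈ 188.13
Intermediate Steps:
L(O) = 1 (L(O) = -3*(-1/3) = 1)
H(z, M) = -5 + M
g(r) = 2*r (g(r) = r + r*1 = r + r = 2*r)
F = 166
F + (H(0, 15)/216 + g(0)/51)*478 = 166 + ((-5 + 15)/216 + (2*0)/51)*478 = 166 + (10*(1/216) + 0*(1/51))*478 = 166 + (5/108 + 0)*478 = 166 + (5/108)*478 = 166 + 1195/54 = 10159/54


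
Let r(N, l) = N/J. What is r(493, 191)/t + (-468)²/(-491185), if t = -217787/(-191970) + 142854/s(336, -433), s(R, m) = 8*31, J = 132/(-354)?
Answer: -101573775332087346/37115735000585615 ≈ -2.7367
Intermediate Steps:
J = -22/59 (J = 132*(-1/354) = -22/59 ≈ -0.37288)
r(N, l) = -59*N/22 (r(N, l) = N/(-22/59) = N*(-59/22) = -59*N/22)
s(R, m) = 248
t = 6869423389/11902140 (t = -217787/(-191970) + 142854/248 = -217787*(-1/191970) + 142854*(1/248) = 217787/191970 + 71427/124 = 6869423389/11902140 ≈ 577.16)
r(493, 191)/t + (-468)²/(-491185) = (-59/22*493)/(6869423389/11902140) + (-468)²/(-491185) = -29087/22*11902140/6869423389 + 219024*(-1/491185) = -173098773090/75563657279 - 219024/491185 = -101573775332087346/37115735000585615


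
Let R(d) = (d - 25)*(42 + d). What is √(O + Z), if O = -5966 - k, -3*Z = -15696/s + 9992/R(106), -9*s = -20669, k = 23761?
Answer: I*√12673359806051052933/20648331 ≈ 172.41*I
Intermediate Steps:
s = 20669/9 (s = -⅑*(-20669) = 20669/9 ≈ 2296.6)
R(d) = (-25 + d)*(42 + d)
Z = 371737046/185834979 (Z = -(-15696/20669/9 + 9992/(-1050 + 106² + 17*106))/3 = -(-15696*9/20669 + 9992/(-1050 + 11236 + 1802))/3 = -(-141264/20669 + 9992/11988)/3 = -(-141264/20669 + 9992*(1/11988))/3 = -(-141264/20669 + 2498/2997)/3 = -⅓*(-371737046/61944993) = 371737046/185834979 ≈ 2.0004)
O = -29727 (O = -5966 - 1*23761 = -5966 - 23761 = -29727)
√(O + Z) = √(-29727 + 371737046/185834979) = √(-5523944683687/185834979) = I*√12673359806051052933/20648331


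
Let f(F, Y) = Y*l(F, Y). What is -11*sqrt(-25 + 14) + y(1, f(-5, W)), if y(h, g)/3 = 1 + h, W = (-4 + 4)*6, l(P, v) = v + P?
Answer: 6 - 11*I*sqrt(11) ≈ 6.0 - 36.483*I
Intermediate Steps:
l(P, v) = P + v
W = 0 (W = 0*6 = 0)
f(F, Y) = Y*(F + Y)
y(h, g) = 3 + 3*h (y(h, g) = 3*(1 + h) = 3 + 3*h)
-11*sqrt(-25 + 14) + y(1, f(-5, W)) = -11*sqrt(-25 + 14) + (3 + 3*1) = -11*I*sqrt(11) + (3 + 3) = -11*I*sqrt(11) + 6 = 6 - 11*I*sqrt(11)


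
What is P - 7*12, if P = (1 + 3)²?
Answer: -68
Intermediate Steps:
P = 16 (P = 4² = 16)
P - 7*12 = 16 - 7*12 = 16 - 84 = -68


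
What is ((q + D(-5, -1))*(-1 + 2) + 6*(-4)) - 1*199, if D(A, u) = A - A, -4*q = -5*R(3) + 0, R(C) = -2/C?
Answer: -1343/6 ≈ -223.83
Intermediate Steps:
q = -⅚ (q = -(-(-10)/3 + 0)/4 = -(-5*(-⅔) + 0)/4 = -(10/3 + 0)/4 = -¼*10/3 = -⅚ ≈ -0.83333)
D(A, u) = 0
((q + D(-5, -1))*(-1 + 2) + 6*(-4)) - 1*199 = ((-⅚ + 0)*(-1 + 2) + 6*(-4)) - 1*199 = (-⅚*1 - 24) - 199 = (-⅚ - 24) - 199 = -149/6 - 199 = -1343/6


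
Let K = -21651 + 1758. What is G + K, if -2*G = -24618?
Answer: -7584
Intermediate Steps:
K = -19893
G = 12309 (G = -1/2*(-24618) = 12309)
G + K = 12309 - 19893 = -7584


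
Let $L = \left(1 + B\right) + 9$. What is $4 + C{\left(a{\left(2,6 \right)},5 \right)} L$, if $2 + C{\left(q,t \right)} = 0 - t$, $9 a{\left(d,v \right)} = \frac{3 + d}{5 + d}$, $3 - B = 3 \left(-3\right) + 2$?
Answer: $-136$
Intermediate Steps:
$B = 10$ ($B = 3 - \left(3 \left(-3\right) + 2\right) = 3 - \left(-9 + 2\right) = 3 - -7 = 3 + 7 = 10$)
$a{\left(d,v \right)} = \frac{3 + d}{9 \left(5 + d\right)}$ ($a{\left(d,v \right)} = \frac{\left(3 + d\right) \frac{1}{5 + d}}{9} = \frac{\frac{1}{5 + d} \left(3 + d\right)}{9} = \frac{3 + d}{9 \left(5 + d\right)}$)
$L = 20$ ($L = \left(1 + 10\right) + 9 = 11 + 9 = 20$)
$C{\left(q,t \right)} = -2 - t$ ($C{\left(q,t \right)} = -2 + \left(0 - t\right) = -2 - t$)
$4 + C{\left(a{\left(2,6 \right)},5 \right)} L = 4 + \left(-2 - 5\right) 20 = 4 - 140 = -136$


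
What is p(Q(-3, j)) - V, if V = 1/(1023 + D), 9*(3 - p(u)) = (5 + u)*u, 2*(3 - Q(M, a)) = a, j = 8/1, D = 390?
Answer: 1622/471 ≈ 3.4437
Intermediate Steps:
j = 8 (j = 8*1 = 8)
Q(M, a) = 3 - a/2
p(u) = 3 - u*(5 + u)/9 (p(u) = 3 - (5 + u)*u/9 = 3 - u*(5 + u)/9)
V = 1/1413 (V = 1/(1023 + 390) = 1/1413 ≈ 0.00070771)
p(Q(-3, j)) - V = (3 - 5*(3 - ½*8)/9 - (3 - ½*8)²/9) - 1*1/1413 = (3 - 5*(3 - 4)/9 - (3 - 4)²/9) - 1/1413 = (3 - 5/9*(-1) - ⅑*(-1)²) - 1/1413 = (3 + 5/9 - ⅑*1) - 1/1413 = (3 + 5/9 - ⅑) - 1/1413 = 31/9 - 1/1413 = 1622/471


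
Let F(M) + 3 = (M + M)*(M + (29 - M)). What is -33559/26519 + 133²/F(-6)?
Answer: -480873800/9308169 ≈ -51.661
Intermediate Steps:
F(M) = -3 + 58*M (F(M) = -3 + (M + M)*(M + (29 - M)) = -3 + (2*M)*29 = -3 + 58*M)
-33559/26519 + 133²/F(-6) = -33559/26519 + 133²/(-3 + 58*(-6)) = -33559*1/26519 + 17689/(-3 - 348) = -33559/26519 + 17689/(-351) = -33559/26519 + 17689*(-1/351) = -33559/26519 - 17689/351 = -480873800/9308169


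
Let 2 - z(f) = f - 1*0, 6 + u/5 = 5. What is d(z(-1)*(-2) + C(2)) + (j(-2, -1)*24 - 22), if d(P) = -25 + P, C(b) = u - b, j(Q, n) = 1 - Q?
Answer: 12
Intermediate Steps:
u = -5 (u = -30 + 5*5 = -30 + 25 = -5)
z(f) = 2 - f (z(f) = 2 - (f - 1*0) = 2 - (f + 0) = 2 - f)
C(b) = -5 - b
d(z(-1)*(-2) + C(2)) + (j(-2, -1)*24 - 22) = (-25 + ((2 - 1*(-1))*(-2) + (-5 - 1*2))) + ((1 - 1*(-2))*24 - 22) = (-25 + ((2 + 1)*(-2) + (-5 - 2))) + ((1 + 2)*24 - 22) = (-25 + (3*(-2) - 7)) + (3*24 - 22) = (-25 + (-6 - 7)) + (72 - 22) = (-25 - 13) + 50 = -38 + 50 = 12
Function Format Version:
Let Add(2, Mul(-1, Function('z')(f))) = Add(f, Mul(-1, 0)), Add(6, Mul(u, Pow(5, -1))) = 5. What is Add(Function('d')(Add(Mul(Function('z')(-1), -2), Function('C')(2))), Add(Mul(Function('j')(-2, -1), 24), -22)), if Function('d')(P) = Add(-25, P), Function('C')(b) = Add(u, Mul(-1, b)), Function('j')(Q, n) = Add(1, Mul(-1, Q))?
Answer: 12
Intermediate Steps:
u = -5 (u = Add(-30, Mul(5, 5)) = Add(-30, 25) = -5)
Function('z')(f) = Add(2, Mul(-1, f)) (Function('z')(f) = Add(2, Mul(-1, Add(f, Mul(-1, 0)))) = Add(2, Mul(-1, Add(f, 0))) = Add(2, Mul(-1, f)))
Function('C')(b) = Add(-5, Mul(-1, b))
Add(Function('d')(Add(Mul(Function('z')(-1), -2), Function('C')(2))), Add(Mul(Function('j')(-2, -1), 24), -22)) = Add(Add(-25, Add(Mul(Add(2, Mul(-1, -1)), -2), Add(-5, Mul(-1, 2)))), Add(Mul(Add(1, Mul(-1, -2)), 24), -22)) = Add(Add(-25, Add(Mul(Add(2, 1), -2), Add(-5, -2))), Add(Mul(Add(1, 2), 24), -22)) = Add(Add(-25, Add(Mul(3, -2), -7)), Add(Mul(3, 24), -22)) = Add(Add(-25, Add(-6, -7)), Add(72, -22)) = Add(Add(-25, -13), 50) = Add(-38, 50) = 12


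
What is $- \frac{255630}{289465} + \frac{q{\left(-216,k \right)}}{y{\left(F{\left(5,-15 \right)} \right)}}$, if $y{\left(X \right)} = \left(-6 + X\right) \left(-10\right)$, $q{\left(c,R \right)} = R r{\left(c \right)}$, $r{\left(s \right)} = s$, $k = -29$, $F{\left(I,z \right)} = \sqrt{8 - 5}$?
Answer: $\frac{32711802}{289465} + \frac{1044 \sqrt{3}}{55} \approx 145.89$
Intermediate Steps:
$F{\left(I,z \right)} = \sqrt{3}$
$q{\left(c,R \right)} = R c$
$y{\left(X \right)} = 60 - 10 X$
$- \frac{255630}{289465} + \frac{q{\left(-216,k \right)}}{y{\left(F{\left(5,-15 \right)} \right)}} = - \frac{255630}{289465} + \frac{\left(-29\right) \left(-216\right)}{60 - 10 \sqrt{3}} = \left(-255630\right) \frac{1}{289465} + \frac{6264}{60 - 10 \sqrt{3}} = - \frac{51126}{57893} + \frac{6264}{60 - 10 \sqrt{3}}$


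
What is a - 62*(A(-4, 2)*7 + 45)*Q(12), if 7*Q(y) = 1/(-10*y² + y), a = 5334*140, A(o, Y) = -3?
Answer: 622051204/833 ≈ 7.4676e+5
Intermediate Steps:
a = 746760
Q(y) = 1/(7*(y - 10*y²)) (Q(y) = 1/(7*(-10*y² + y)) = 1/(7*(y - 10*y²)))
a - 62*(A(-4, 2)*7 + 45)*Q(12) = 746760 - 62*(-3*7 + 45)*(-⅐/(12*(-1 + 10*12))) = 746760 - 62*(-21 + 45)*(-⅐*1/12/(-1 + 120)) = 746760 - 62*24*(-⅐*1/12/119) = 746760 - 1488*(-⅐*1/12*1/119) = 746760 - 1488*(-1)/9996 = 746760 - 1*(-124/833) = 746760 + 124/833 = 622051204/833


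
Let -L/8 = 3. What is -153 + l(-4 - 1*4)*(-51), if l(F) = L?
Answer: 1071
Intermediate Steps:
L = -24 (L = -8*3 = -24)
l(F) = -24
-153 + l(-4 - 1*4)*(-51) = -153 - 24*(-51) = -153 + 1224 = 1071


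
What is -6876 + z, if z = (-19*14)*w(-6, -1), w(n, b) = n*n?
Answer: -16452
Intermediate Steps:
w(n, b) = n**2
z = -9576 (z = -19*14*(-6)**2 = -266*36 = -9576)
-6876 + z = -6876 - 9576 = -16452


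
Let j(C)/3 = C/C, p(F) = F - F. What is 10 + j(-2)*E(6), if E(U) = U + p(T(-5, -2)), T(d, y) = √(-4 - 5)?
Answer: 28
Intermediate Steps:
T(d, y) = 3*I (T(d, y) = √(-9) = 3*I)
p(F) = 0
E(U) = U (E(U) = U + 0 = U)
j(C) = 3 (j(C) = 3*(C/C) = 3*1 = 3)
10 + j(-2)*E(6) = 10 + 3*6 = 10 + 18 = 28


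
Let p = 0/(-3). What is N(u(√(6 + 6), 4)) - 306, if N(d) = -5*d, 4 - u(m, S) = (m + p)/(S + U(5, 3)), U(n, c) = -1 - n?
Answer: -326 - 5*√3 ≈ -334.66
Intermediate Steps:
p = 0 (p = 0*(-⅓) = 0)
u(m, S) = 4 - m/(-6 + S) (u(m, S) = 4 - (m + 0)/(S + (-1 - 1*5)) = 4 - m/(S + (-1 - 5)) = 4 - m/(S - 6) = 4 - m/(-6 + S))
N(u(√(6 + 6), 4)) - 306 = -5*(-24 - √(6 + 6) + 4*4)/(-6 + 4) - 306 = -5*(-24 - √12 + 16)/(-2) - 306 = -(-5)*(-24 - 2*√3 + 16)/2 - 306 = -(-5)*(-8 - 2*√3)/2 - 306 = -5*(4 + √3) - 306 = (-20 - 5*√3) - 306 = -326 - 5*√3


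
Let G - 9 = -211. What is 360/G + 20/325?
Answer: -11296/6565 ≈ -1.7206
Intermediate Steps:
G = -202 (G = 9 - 211 = -202)
360/G + 20/325 = 360/(-202) + 20/325 = 360*(-1/202) + 20*(1/325) = -180/101 + 4/65 = -11296/6565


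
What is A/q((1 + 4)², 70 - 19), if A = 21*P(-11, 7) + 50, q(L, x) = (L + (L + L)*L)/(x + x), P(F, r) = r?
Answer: 394/25 ≈ 15.760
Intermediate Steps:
q(L, x) = (L + 2*L²)/(2*x) (q(L, x) = (L + (2*L)*L)/((2*x)) = (L + 2*L²)*(1/(2*x)) = (L + 2*L²)/(2*x))
A = 197 (A = 21*7 + 50 = 147 + 50 = 197)
A/q((1 + 4)², 70 - 19) = 197/(((1 + 4)²*(1 + 2*(1 + 4)²)/(2*(70 - 19)))) = 197/(((½)*5²*(1 + 2*5²)/51)) = 197/(((½)*25*(1/51)*(1 + 2*25))) = 197/(((½)*25*(1/51)*(1 + 50))) = 197/(((½)*25*(1/51)*51)) = 197/(25/2) = 197*(2/25) = 394/25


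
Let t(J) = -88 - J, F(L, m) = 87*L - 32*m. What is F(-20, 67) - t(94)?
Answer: -3702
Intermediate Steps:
F(L, m) = -32*m + 87*L
F(-20, 67) - t(94) = (-32*67 + 87*(-20)) - (-88 - 1*94) = (-2144 - 1740) - (-88 - 94) = -3884 - 1*(-182) = -3884 + 182 = -3702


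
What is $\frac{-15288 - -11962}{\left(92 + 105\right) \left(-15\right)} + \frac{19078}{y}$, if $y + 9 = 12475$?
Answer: $\frac{48918703}{18418515} \approx 2.656$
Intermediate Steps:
$y = 12466$ ($y = -9 + 12475 = 12466$)
$\frac{-15288 - -11962}{\left(92 + 105\right) \left(-15\right)} + \frac{19078}{y} = \frac{-15288 - -11962}{\left(92 + 105\right) \left(-15\right)} + \frac{19078}{12466} = \frac{-15288 + 11962}{197 \left(-15\right)} + 19078 \cdot \frac{1}{12466} = - \frac{3326}{-2955} + \frac{9539}{6233} = \left(-3326\right) \left(- \frac{1}{2955}\right) + \frac{9539}{6233} = \frac{3326}{2955} + \frac{9539}{6233} = \frac{48918703}{18418515}$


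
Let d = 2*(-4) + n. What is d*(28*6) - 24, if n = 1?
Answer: -1200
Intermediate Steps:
d = -7 (d = 2*(-4) + 1 = -8 + 1 = -7)
d*(28*6) - 24 = -196*6 - 24 = -7*168 - 24 = -1176 - 24 = -1200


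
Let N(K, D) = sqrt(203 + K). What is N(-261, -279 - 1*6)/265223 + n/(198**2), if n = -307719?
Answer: -3799/484 + I*sqrt(58)/265223 ≈ -7.8492 + 2.8715e-5*I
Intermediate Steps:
N(-261, -279 - 1*6)/265223 + n/(198**2) = sqrt(203 - 261)/265223 - 307719/(198**2) = sqrt(-58)*(1/265223) - 307719/39204 = (I*sqrt(58))*(1/265223) - 307719*1/39204 = I*sqrt(58)/265223 - 3799/484 = -3799/484 + I*sqrt(58)/265223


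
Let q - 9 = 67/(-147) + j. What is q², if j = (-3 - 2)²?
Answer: 24314761/21609 ≈ 1125.2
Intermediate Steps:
j = 25 (j = (-5)² = 25)
q = 4931/147 (q = 9 + (67/(-147) + 25) = 9 + (67*(-1/147) + 25) = 9 + (-67/147 + 25) = 9 + 3608/147 = 4931/147 ≈ 33.544)
q² = (4931/147)² = 24314761/21609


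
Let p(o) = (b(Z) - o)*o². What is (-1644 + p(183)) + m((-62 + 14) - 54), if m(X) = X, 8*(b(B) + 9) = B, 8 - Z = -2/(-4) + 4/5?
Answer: -512286957/80 ≈ -6.4036e+6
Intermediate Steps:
Z = 67/10 (Z = 8 - (-2/(-4) + 4/5) = 8 - (-2*(-¼) + 4*(⅕)) = 8 - (½ + ⅘) = 8 - 1*13/10 = 8 - 13/10 = 67/10 ≈ 6.7000)
b(B) = -9 + B/8
p(o) = o²*(-653/80 - o) (p(o) = ((-9 + (⅛)*(67/10)) - o)*o² = ((-9 + 67/80) - o)*o² = (-653/80 - o)*o² = o²*(-653/80 - o))
(-1644 + p(183)) + m((-62 + 14) - 54) = (-1644 + 183²*(-653/80 - 1*183)) + ((-62 + 14) - 54) = (-1644 + 33489*(-653/80 - 183)) + (-48 - 54) = (-1644 + 33489*(-15293/80)) - 102 = (-1644 - 512147277/80) - 102 = -512278797/80 - 102 = -512286957/80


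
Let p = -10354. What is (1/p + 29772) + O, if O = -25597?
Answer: 43227949/10354 ≈ 4175.0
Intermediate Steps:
(1/p + 29772) + O = (1/(-10354) + 29772) - 25597 = (-1/10354 + 29772) - 25597 = 308259287/10354 - 25597 = 43227949/10354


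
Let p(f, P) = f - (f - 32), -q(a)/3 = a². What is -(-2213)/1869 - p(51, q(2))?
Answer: -57595/1869 ≈ -30.816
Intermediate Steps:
q(a) = -3*a²
p(f, P) = 32 (p(f, P) = f - (-32 + f) = f + (32 - f) = 32)
-(-2213)/1869 - p(51, q(2)) = -(-2213)/1869 - 1*32 = -(-2213)/1869 - 32 = -1*(-2213/1869) - 32 = 2213/1869 - 32 = -57595/1869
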